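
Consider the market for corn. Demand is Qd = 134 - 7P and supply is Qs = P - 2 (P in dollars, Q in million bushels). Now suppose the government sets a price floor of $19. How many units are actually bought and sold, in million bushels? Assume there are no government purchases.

1

In a free market, 134 - 7P = P - 2 gives the equilibrium P* = 17, Q* = 15.
The floor of 19 is above the equilibrium price 17, so it binds.
At P = 19: Qd = 134 - 7·19 = 1 and Qs = 19 - 2 = 17.
The quantity actually transacted is the short side, demand: 1.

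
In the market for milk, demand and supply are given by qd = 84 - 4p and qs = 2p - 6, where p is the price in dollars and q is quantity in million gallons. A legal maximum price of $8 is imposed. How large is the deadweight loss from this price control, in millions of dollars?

In a free market, 84 - 4p = 2p - 6 gives the equilibrium p* = 15, q* = 24.
The ceiling of 8 is below the equilibrium price 15, so it binds.
At p = 8: qd = 84 - 4·8 = 52 and qs = 2·8 - 6 = 10.
Quantity traded falls to 10. At q = 10 the demand price is (84 - 10)/4 = 18.5 and the supply price is (6 + 10)/2 = 8.
Deadweight loss = ½ · (18.5 - 8) · (24 - 10) = ½ · 10.5 · 14 = 73.5.

73.5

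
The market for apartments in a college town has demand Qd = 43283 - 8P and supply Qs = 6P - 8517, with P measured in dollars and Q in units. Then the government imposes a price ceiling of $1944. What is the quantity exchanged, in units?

In a free market, 43283 - 8P = 6P - 8517 gives the equilibrium P* = 3700, Q* = 13683.
The ceiling of 1944 is below the equilibrium price 3700, so it binds.
At P = 1944: Qd = 43283 - 8·1944 = 27731 and Qs = 6·1944 - 8517 = 3147.
The quantity actually transacted is the short side, supply: 3147.

3147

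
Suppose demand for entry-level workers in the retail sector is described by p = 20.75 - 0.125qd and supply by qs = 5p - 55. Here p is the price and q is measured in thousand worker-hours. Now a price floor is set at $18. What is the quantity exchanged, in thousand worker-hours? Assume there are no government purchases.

Rearranging demand gives qd = 166 - 8p. Setting quantity demanded equal to quantity supplied, 166 - 8p = 5p - 55, gives p* = 17 and q* = 30.
Since 18 > 17, the floor is binding.
At p = 18: qd = 166 - 8·18 = 22 and qs = 5·18 - 55 = 35.
The quantity actually transacted is the short side, demand: 22.

22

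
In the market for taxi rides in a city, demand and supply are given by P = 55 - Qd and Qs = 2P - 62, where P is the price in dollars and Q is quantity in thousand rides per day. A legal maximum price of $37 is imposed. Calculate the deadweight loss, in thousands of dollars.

12

Rearranging demand gives Qd = 55 - P. Equilibrium: 55 - P = 2P - 62, so 117 = 3P and P* = 39, Q* = 16.
Because the ceiling (37) lies below the market-clearing price, it is binding.
At P = 37: Qd = 55 - 37 = 18 and Qs = 2·37 - 62 = 12.
Quantity traded falls to 12. At Q = 12 the demand price is 55 - 12 = 43 and the supply price is (62 + 12)/2 = 37.
Deadweight loss = ½ · (43 - 37) · (16 - 12) = ½ · 6 · 4 = 12.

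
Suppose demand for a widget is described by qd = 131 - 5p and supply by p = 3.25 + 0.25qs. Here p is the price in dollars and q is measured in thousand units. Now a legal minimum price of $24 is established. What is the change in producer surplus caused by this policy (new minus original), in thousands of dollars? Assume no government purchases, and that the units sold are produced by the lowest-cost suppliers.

Rearranging supply gives qs = 4p - 13. Setting quantity demanded equal to quantity supplied, 131 - 5p = 4p - 13, gives p* = 16 and q* = 51.
The floor of 24 is above the equilibrium price 16, so it binds.
At p = 24: qd = 131 - 5·24 = 11 and qs = 4·24 - 13 = 83.
Producer surplus without the control is ½ · (16 - 3.25) · 51 = 325.125.
With the floor, 11 units are sold at 24. The supply price at q = 11 is 6, so PS = ½ · [(24 - 3.25) + (24 - 6)] · 11 = 213.125.
Change in producer surplus = 213.125 - 325.125 = -112.

-112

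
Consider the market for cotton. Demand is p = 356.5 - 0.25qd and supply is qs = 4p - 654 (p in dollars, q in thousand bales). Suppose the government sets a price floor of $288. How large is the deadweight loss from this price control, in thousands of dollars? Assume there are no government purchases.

3136

Rearranging demand gives qd = 1426 - 4p. Equilibrium: 1426 - 4p = 4p - 654, so 2080 = 8p and p* = 260, q* = 386.
Because the floor (288) lies above the market-clearing price, it is binding.
At p = 288: qd = 1426 - 4·288 = 274 and qs = 4·288 - 654 = 498.
Quantity traded falls to 274. At q = 274 the demand price is (1426 - 274)/4 = 288 and the supply price is (654 + 274)/4 = 232.
Deadweight loss = ½ · (288 - 232) · (386 - 274) = ½ · 56 · 112 = 3136.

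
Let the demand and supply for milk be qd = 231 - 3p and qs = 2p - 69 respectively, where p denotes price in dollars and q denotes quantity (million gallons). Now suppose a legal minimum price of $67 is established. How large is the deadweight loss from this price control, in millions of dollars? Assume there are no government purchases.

Setting quantity demanded equal to quantity supplied, 231 - 3p = 2p - 69, gives p* = 60 and q* = 51.
Because the floor (67) lies above the market-clearing price, it is binding.
At p = 67: qd = 231 - 3·67 = 30 and qs = 2·67 - 69 = 65.
Quantity traded falls to 30. At q = 30 the demand price is (231 - 30)/3 = 67 and the supply price is (69 + 30)/2 = 49.5.
Deadweight loss = ½ · (67 - 49.5) · (51 - 30) = ½ · 17.5 · 21 = 183.75.

183.75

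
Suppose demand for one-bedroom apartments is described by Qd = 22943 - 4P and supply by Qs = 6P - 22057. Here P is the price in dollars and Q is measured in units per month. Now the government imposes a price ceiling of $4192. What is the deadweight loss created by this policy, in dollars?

Equilibrium: 22943 - 4P = 6P - 22057, so 45000 = 10P and P* = 4500, Q* = 4943.
Since 4192 < 4500, the ceiling is binding.
At P = 4192: Qd = 22943 - 4·4192 = 6175 and Qs = 6·4192 - 22057 = 3095.
Quantity traded falls to 3095. At Q = 3095 the demand price is (22943 - 3095)/4 = 4962 and the supply price is (22057 + 3095)/6 = 4192.
Deadweight loss = ½ · (4962 - 4192) · (4943 - 3095) = ½ · 770 · 1848 = 711480.

711480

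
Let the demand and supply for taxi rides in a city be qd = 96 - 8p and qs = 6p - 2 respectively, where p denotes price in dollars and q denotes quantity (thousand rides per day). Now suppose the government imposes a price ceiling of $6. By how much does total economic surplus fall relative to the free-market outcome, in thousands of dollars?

In a free market, 96 - 8p = 6p - 2 gives the equilibrium p* = 7, q* = 40.
Because the ceiling (6) lies below the market-clearing price, it is binding.
At p = 6: qd = 96 - 8·6 = 48 and qs = 6·6 - 2 = 34.
Quantity traded falls to 34. At q = 34 the demand price is (96 - 34)/8 = 7.75 and the supply price is (2 + 34)/6 = 6.
Deadweight loss = ½ · (7.75 - 6) · (40 - 34) = ½ · 1.75 · 6 = 5.25.

5.25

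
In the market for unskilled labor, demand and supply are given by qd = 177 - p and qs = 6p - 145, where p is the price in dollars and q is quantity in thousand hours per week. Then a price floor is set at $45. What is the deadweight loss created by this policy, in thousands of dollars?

Without the control the market clears where 177 - p = 6p - 145, i.e. p* = 46 and q* = 131.
The floor of 45 is below the equilibrium price 46, so it is not binding; the market clears at p* = 46, q* = 131.
Since the control does not bind, no trades are prevented and deadweight loss is zero.

0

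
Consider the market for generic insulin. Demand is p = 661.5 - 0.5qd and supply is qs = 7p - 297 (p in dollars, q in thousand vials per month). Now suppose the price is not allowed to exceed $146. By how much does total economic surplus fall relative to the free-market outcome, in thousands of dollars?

Rearranging demand gives qd = 1323 - 2p. Without the control the market clears where 1323 - 2p = 7p - 297, i.e. p* = 180 and q* = 963.
Because the ceiling (146) lies below the market-clearing price, it is binding.
At p = 146: qd = 1323 - 2·146 = 1031 and qs = 7·146 - 297 = 725.
Quantity traded falls to 725. At q = 725 the demand price is (1323 - 725)/2 = 299 and the supply price is (297 + 725)/7 = 146.
Deadweight loss = ½ · (299 - 146) · (963 - 725) = ½ · 153 · 238 = 18207.

18207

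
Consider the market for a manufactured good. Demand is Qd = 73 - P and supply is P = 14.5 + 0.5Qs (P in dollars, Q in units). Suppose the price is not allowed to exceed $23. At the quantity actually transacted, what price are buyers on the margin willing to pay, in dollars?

Rearranging supply gives Qs = 2P - 29. Without the control the market clears where 73 - P = 2P - 29, i.e. P* = 34 and Q* = 39.
Since 23 < 34, the ceiling is binding.
At P = 23: Qd = 73 - 23 = 50 and Qs = 2·23 - 29 = 17.
Only 17 units reach the market. On the demand curve, the marginal buyer's willingness to pay at Q = 17 is (73 - 17) = 56.

56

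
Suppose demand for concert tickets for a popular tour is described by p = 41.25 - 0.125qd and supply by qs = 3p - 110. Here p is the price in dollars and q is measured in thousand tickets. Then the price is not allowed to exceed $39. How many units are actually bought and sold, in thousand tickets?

Rearranging demand gives qd = 330 - 8p. In a free market, 330 - 8p = 3p - 110 gives the equilibrium p* = 40, q* = 10.
Since 39 < 40, the ceiling is binding.
At p = 39: qd = 330 - 8·39 = 18 and qs = 3·39 - 110 = 7.
The quantity actually transacted is the short side, supply: 7.

7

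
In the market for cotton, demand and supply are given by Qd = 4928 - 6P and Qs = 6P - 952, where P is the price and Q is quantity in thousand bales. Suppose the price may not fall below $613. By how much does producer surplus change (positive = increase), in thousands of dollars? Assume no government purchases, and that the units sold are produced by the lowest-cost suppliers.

108363

Setting quantity demanded equal to quantity supplied, 4928 - 6P = 6P - 952, gives P* = 490 and Q* = 1988.
Since 613 > 490, the floor is binding.
At P = 613: Qd = 4928 - 6·613 = 1250 and Qs = 6·613 - 952 = 2726.
Producer surplus without the control is ½ · (490 - 476/3) · 1988 = 988036/3.
With the floor, 1250 units are sold at 613. The supply price at Q = 1250 is 367, so PS = ½ · [(613 - 476/3) + (613 - 367)] · 1250 = 1313125/3.
Change in producer surplus = 1313125/3 - 988036/3 = 108363.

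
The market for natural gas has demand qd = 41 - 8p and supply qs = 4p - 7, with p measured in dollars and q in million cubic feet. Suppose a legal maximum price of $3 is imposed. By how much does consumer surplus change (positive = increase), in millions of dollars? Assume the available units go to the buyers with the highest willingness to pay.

Setting quantity demanded equal to quantity supplied, 41 - 8p = 4p - 7, gives p* = 4 and q* = 9.
The ceiling of 3 is below the equilibrium price 4, so it binds.
At p = 3: qd = 41 - 8·3 = 17 and qs = 4·3 - 7 = 5.
Consumer surplus without the control is ½ · (5.125 - 4) · 9 = 5.0625.
With the ceiling, 5 units are sold at 3 (assume they go to the highest-value buyers). The demand price at q = 5 is 4.5, so CS = ½ · [(5.125 - 3) + (4.5 - 3)] · 5 = 9.0625.
Change in consumer surplus = 9.0625 - 5.0625 = 4.

4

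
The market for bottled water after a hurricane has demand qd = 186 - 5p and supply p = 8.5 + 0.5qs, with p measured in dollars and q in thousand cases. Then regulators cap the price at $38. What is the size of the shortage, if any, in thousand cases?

Rearranging supply gives qs = 2p - 17. Equilibrium: 186 - 5p = 2p - 17, so 203 = 7p and p* = 29, q* = 41.
Since 38 is above p* = 29, the ceiling does not bind and the free-market outcome prevails.
Since the control does not bind, there is no shortage.

0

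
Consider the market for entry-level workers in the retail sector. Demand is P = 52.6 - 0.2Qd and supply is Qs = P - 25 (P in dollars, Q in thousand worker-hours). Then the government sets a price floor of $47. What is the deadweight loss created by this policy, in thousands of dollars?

0

Rearranging demand gives Qd = 263 - 5P. Equilibrium: 263 - 5P = P - 25, so 288 = 6P and P* = 48, Q* = 23.
Since 47 is below P* = 48, the floor does not bind and the free-market outcome prevails.
Since the control does not bind, no trades are prevented and deadweight loss is zero.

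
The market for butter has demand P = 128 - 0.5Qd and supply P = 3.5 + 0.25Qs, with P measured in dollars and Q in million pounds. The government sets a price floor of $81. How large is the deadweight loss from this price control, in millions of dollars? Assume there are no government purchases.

Rearranging demand gives Qd = 256 - 2P; rearranging supply gives Qs = 4P - 14. Equilibrium: 256 - 2P = 4P - 14, so 270 = 6P and P* = 45, Q* = 166.
The floor of 81 is above the equilibrium price 45, so it binds.
At P = 81: Qd = 256 - 2·81 = 94 and Qs = 4·81 - 14 = 310.
Quantity traded falls to 94. At Q = 94 the demand price is (256 - 94)/2 = 81 and the supply price is (14 + 94)/4 = 27.
Deadweight loss = ½ · (81 - 27) · (166 - 94) = ½ · 54 · 72 = 1944.

1944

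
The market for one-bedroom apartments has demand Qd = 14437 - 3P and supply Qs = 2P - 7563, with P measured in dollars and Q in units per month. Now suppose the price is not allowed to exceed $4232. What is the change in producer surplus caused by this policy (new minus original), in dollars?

-179592

Without the control the market clears where 14437 - 3P = 2P - 7563, i.e. P* = 4400 and Q* = 1237.
Because the ceiling (4232) lies below the market-clearing price, it is binding.
At P = 4232: Qd = 14437 - 3·4232 = 1741 and Qs = 2·4232 - 7563 = 901.
Producer surplus without the control is ½ · (4400 - 3781.5) · 1237 = 382542.25.
With the ceiling, producers sell 901 units at 4232, so PS = ½ · (4232 - 3781.5) · 901 = 202950.25.
Change in producer surplus = 202950.25 - 382542.25 = -179592.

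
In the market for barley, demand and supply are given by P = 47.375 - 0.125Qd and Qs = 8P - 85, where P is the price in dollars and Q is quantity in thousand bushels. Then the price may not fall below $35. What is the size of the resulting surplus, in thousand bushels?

96

Rearranging demand gives Qd = 379 - 8P. Without the control the market clears where 379 - 8P = 8P - 85, i.e. P* = 29 and Q* = 147.
Because the floor (35) lies above the market-clearing price, it is binding.
At P = 35: Qd = 379 - 8·35 = 99 and Qs = 8·35 - 85 = 195.
Surplus = Qs - Qd = 195 - 99 = 96.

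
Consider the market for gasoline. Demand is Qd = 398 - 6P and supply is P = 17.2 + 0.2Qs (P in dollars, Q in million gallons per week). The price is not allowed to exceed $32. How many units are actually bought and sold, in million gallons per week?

Rearranging supply gives Qs = 5P - 86. Equilibrium: 398 - 6P = 5P - 86, so 484 = 11P and P* = 44, Q* = 134.
Because the ceiling (32) lies below the market-clearing price, it is binding.
At P = 32: Qd = 398 - 6·32 = 206 and Qs = 5·32 - 86 = 74.
The quantity actually transacted is the short side, supply: 74.

74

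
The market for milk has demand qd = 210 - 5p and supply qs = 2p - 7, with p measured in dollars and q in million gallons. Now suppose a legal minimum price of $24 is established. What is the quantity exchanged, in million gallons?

55

Without the control the market clears where 210 - 5p = 2p - 7, i.e. p* = 31 and q* = 55.
Since 24 is below p* = 31, the floor does not bind and the free-market outcome prevails.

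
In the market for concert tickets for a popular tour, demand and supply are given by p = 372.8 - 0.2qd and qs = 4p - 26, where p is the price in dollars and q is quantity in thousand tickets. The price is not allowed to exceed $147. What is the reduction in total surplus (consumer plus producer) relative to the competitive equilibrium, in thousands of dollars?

Rearranging demand gives qd = 1864 - 5p. Equilibrium: 1864 - 5p = 4p - 26, so 1890 = 9p and p* = 210, q* = 814.
The ceiling of 147 is below the equilibrium price 210, so it binds.
At p = 147: qd = 1864 - 5·147 = 1129 and qs = 4·147 - 26 = 562.
Quantity traded falls to 562. At q = 562 the demand price is (1864 - 562)/5 = 260.4 and the supply price is (26 + 562)/4 = 147.
Deadweight loss = ½ · (260.4 - 147) · (814 - 562) = ½ · 113.4 · 252 = 14288.4.

14288.4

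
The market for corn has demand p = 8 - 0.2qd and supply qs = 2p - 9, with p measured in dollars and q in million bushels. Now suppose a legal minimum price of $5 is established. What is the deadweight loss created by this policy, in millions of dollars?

0

Rearranging demand gives qd = 40 - 5p. Setting quantity demanded equal to quantity supplied, 40 - 5p = 2p - 9, gives p* = 7 and q* = 5.
The floor of 5 is below the equilibrium price 7, so it is not binding; the market clears at p* = 7, q* = 5.
Since the control does not bind, no trades are prevented and deadweight loss is zero.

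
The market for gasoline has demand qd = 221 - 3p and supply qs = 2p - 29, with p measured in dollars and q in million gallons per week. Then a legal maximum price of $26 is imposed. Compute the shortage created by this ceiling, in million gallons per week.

Equilibrium: 221 - 3p = 2p - 29, so 250 = 5p and p* = 50, q* = 71.
Since 26 < 50, the ceiling is binding.
At p = 26: qd = 221 - 3·26 = 143 and qs = 2·26 - 29 = 23.
Shortage = qd - qs = 143 - 23 = 120.

120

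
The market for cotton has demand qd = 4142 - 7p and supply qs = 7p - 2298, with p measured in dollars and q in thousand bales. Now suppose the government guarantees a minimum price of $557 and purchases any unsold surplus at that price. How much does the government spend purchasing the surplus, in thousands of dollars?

Equilibrium: 4142 - 7p = 7p - 2298, so 6440 = 14p and p* = 460, q* = 922.
The floor of 557 is above the equilibrium price 460, so it binds.
At p = 557: qd = 4142 - 7·557 = 243 and qs = 7·557 - 2298 = 1601.
Surplus = qs - qd = 1358.
Government expenditure = surplus × support price = 1358 × 557 = 756406.

756406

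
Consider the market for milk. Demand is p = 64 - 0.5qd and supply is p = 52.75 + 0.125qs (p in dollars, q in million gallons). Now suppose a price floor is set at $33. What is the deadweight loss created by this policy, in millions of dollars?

0

Rearranging demand gives qd = 128 - 2p; rearranging supply gives qs = 8p - 422. In a free market, 128 - 2p = 8p - 422 gives the equilibrium p* = 55, q* = 18.
Since 33 is below p* = 55, the floor does not bind and the free-market outcome prevails.
Since the control does not bind, no trades are prevented and deadweight loss is zero.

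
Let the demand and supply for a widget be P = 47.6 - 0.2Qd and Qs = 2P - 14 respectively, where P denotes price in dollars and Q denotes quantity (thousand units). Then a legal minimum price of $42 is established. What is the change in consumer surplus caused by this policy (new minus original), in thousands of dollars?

-258

Rearranging demand gives Qd = 238 - 5P. Without the control the market clears where 238 - 5P = 2P - 14, i.e. P* = 36 and Q* = 58.
Because the floor (42) lies above the market-clearing price, it is binding.
At P = 42: Qd = 238 - 5·42 = 28 and Qs = 2·42 - 14 = 70.
Consumer surplus without the control is ½ · (47.6 - 36) · 58 = 336.4.
With the floor, consumers buy 28 units at 42, so CS = ½ · (47.6 - 42) · 28 = 78.4.
Change in consumer surplus = 78.4 - 336.4 = -258.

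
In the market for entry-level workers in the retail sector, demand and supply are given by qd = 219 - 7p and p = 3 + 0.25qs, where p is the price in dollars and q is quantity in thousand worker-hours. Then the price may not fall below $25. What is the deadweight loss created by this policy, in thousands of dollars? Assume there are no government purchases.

Rearranging supply gives qs = 4p - 12. Equilibrium: 219 - 7p = 4p - 12, so 231 = 11p and p* = 21, q* = 72.
The floor of 25 is above the equilibrium price 21, so it binds.
At p = 25: qd = 219 - 7·25 = 44 and qs = 4·25 - 12 = 88.
Quantity traded falls to 44. At q = 44 the demand price is (219 - 44)/7 = 25 and the supply price is (12 + 44)/4 = 14.
Deadweight loss = ½ · (25 - 14) · (72 - 44) = ½ · 11 · 28 = 154.

154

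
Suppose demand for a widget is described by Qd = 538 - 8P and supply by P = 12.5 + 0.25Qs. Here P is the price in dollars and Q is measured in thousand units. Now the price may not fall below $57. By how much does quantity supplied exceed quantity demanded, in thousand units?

96

Rearranging supply gives Qs = 4P - 50. Without the control the market clears where 538 - 8P = 4P - 50, i.e. P* = 49 and Q* = 146.
The floor of 57 is above the equilibrium price 49, so it binds.
At P = 57: Qd = 538 - 8·57 = 82 and Qs = 4·57 - 50 = 178.
Surplus = Qs - Qd = 178 - 82 = 96.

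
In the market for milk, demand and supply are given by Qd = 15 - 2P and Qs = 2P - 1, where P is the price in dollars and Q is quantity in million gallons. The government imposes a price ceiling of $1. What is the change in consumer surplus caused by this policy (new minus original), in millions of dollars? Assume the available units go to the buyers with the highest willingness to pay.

-6

Without the control the market clears where 15 - 2P = 2P - 1, i.e. P* = 4 and Q* = 7.
The ceiling of 1 is below the equilibrium price 4, so it binds.
At P = 1: Qd = 15 - 2·1 = 13 and Qs = 2·1 - 1 = 1.
Consumer surplus without the control is ½ · (7.5 - 4) · 7 = 12.25.
With the ceiling, 1 units are sold at 1 (assume they go to the highest-value buyers). The demand price at Q = 1 is 7, so CS = ½ · [(7.5 - 1) + (7 - 1)] · 1 = 6.25.
Change in consumer surplus = 6.25 - 12.25 = -6.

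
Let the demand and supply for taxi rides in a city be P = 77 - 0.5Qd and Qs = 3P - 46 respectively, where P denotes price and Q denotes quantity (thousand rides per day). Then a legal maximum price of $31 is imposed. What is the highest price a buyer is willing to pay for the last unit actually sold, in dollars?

Rearranging demand gives Qd = 154 - 2P. Setting quantity demanded equal to quantity supplied, 154 - 2P = 3P - 46, gives P* = 40 and Q* = 74.
The ceiling of 31 is below the equilibrium price 40, so it binds.
At P = 31: Qd = 154 - 2·31 = 92 and Qs = 3·31 - 46 = 47.
Only 47 units reach the market. On the demand curve, the marginal buyer's willingness to pay at Q = 47 is (154 - 47)/2 = 53.5.

53.5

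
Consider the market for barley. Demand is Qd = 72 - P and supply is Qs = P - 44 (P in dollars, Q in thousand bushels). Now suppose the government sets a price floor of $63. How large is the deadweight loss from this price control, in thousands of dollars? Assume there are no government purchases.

25

Without the control the market clears where 72 - P = P - 44, i.e. P* = 58 and Q* = 14.
The floor of 63 is above the equilibrium price 58, so it binds.
At P = 63: Qd = 72 - 63 = 9 and Qs = 63 - 44 = 19.
Quantity traded falls to 9. At Q = 9 the demand price is 72 - 9 = 63 and the supply price is 44 + 9 = 53.
Deadweight loss = ½ · (63 - 53) · (14 - 9) = ½ · 10 · 5 = 25.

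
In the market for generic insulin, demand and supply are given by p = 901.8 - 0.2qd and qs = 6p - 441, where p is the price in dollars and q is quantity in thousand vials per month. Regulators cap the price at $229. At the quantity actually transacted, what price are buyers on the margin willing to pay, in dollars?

Rearranging demand gives qd = 4509 - 5p. In a free market, 4509 - 5p = 6p - 441 gives the equilibrium p* = 450, q* = 2259.
The ceiling of 229 is below the equilibrium price 450, so it binds.
At p = 229: qd = 4509 - 5·229 = 3364 and qs = 6·229 - 441 = 933.
Only 933 units reach the market. On the demand curve, the marginal buyer's willingness to pay at q = 933 is (4509 - 933)/5 = 715.2.

715.2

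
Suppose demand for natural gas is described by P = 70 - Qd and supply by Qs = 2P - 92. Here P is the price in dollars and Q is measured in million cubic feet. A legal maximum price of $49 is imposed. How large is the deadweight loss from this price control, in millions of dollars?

Rearranging demand gives Qd = 70 - P. Setting quantity demanded equal to quantity supplied, 70 - P = 2P - 92, gives P* = 54 and Q* = 16.
Because the ceiling (49) lies below the market-clearing price, it is binding.
At P = 49: Qd = 70 - 49 = 21 and Qs = 2·49 - 92 = 6.
Quantity traded falls to 6. At Q = 6 the demand price is 70 - 6 = 64 and the supply price is (92 + 6)/2 = 49.
Deadweight loss = ½ · (64 - 49) · (16 - 6) = ½ · 15 · 10 = 75.

75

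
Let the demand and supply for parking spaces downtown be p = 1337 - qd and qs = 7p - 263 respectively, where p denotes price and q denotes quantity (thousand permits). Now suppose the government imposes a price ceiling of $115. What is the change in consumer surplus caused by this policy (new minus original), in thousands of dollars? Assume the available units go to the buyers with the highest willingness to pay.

Rearranging demand gives qd = 1337 - p. Setting quantity demanded equal to quantity supplied, 1337 - p = 7p - 263, gives p* = 200 and q* = 1137.
Since 115 < 200, the ceiling is binding.
At p = 115: qd = 1337 - 115 = 1222 and qs = 7·115 - 263 = 542.
Consumer surplus without the control is ½ · (1337 - 200) · 1137 = 646384.5.
With the ceiling, 542 units are sold at 115 (assume they go to the highest-value buyers). The demand price at q = 542 is 795, so CS = ½ · [(1337 - 115) + (795 - 115)] · 542 = 515442.
Change in consumer surplus = 515442 - 646384.5 = -130942.5.

-130942.5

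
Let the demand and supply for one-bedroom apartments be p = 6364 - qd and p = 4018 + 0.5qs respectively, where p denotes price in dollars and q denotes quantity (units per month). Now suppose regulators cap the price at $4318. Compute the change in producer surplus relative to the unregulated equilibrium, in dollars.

Rearranging demand gives qd = 6364 - p; rearranging supply gives qs = 2p - 8036. Without the control the market clears where 6364 - p = 2p - 8036, i.e. p* = 4800 and q* = 1564.
The ceiling of 4318 is below the equilibrium price 4800, so it binds.
At p = 4318: qd = 6364 - 4318 = 2046 and qs = 2·4318 - 8036 = 600.
Producer surplus without the control is ½ · (4800 - 4018) · 1564 = 611524.
With the ceiling, producers sell 600 units at 4318, so PS = ½ · (4318 - 4018) · 600 = 90000.
Change in producer surplus = 90000 - 611524 = -521524.

-521524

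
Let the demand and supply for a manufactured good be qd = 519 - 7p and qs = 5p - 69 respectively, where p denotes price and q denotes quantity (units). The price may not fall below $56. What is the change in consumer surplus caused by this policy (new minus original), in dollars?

Without the control the market clears where 519 - 7p = 5p - 69, i.e. p* = 49 and q* = 176.
The floor of 56 is above the equilibrium price 49, so it binds.
At p = 56: qd = 519 - 7·56 = 127 and qs = 5·56 - 69 = 211.
Consumer surplus without the control is ½ · (519/7 - 49) · 176 = 15488/7.
With the floor, consumers buy 127 units at 56, so CS = ½ · (519/7 - 56) · 127 = 16129/14.
Change in consumer surplus = 16129/14 - 15488/7 = -1060.5.

-1060.5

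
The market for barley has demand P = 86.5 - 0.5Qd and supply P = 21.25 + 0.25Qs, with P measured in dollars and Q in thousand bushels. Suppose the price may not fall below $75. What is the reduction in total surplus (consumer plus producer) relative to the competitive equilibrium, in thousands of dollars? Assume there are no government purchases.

1536

Rearranging demand gives Qd = 173 - 2P; rearranging supply gives Qs = 4P - 85. Equilibrium: 173 - 2P = 4P - 85, so 258 = 6P and P* = 43, Q* = 87.
Since 75 > 43, the floor is binding.
At P = 75: Qd = 173 - 2·75 = 23 and Qs = 4·75 - 85 = 215.
Quantity traded falls to 23. At Q = 23 the demand price is (173 - 23)/2 = 75 and the supply price is (85 + 23)/4 = 27.
Deadweight loss = ½ · (75 - 27) · (87 - 23) = ½ · 48 · 64 = 1536.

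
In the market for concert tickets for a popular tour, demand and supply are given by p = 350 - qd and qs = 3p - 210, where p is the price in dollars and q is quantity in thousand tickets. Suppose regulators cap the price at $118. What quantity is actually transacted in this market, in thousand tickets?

144

Rearranging demand gives qd = 350 - p. In a free market, 350 - p = 3p - 210 gives the equilibrium p* = 140, q* = 210.
Because the ceiling (118) lies below the market-clearing price, it is binding.
At p = 118: qd = 350 - 118 = 232 and qs = 3·118 - 210 = 144.
The quantity actually transacted is the short side, supply: 144.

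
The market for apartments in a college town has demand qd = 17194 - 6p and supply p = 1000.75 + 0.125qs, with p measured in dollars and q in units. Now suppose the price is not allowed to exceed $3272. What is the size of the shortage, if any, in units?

Rearranging supply gives qs = 8p - 8006. Equilibrium: 17194 - 6p = 8p - 8006, so 25200 = 14p and p* = 1800, q* = 6394.
The ceiling of 3272 is above the equilibrium price 1800, so it is not binding; the market clears at p* = 1800, q* = 6394.
Since the control does not bind, there is no shortage.

0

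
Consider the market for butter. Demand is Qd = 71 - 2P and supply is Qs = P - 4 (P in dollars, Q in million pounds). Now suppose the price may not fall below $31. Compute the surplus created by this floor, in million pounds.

18

Without the control the market clears where 71 - 2P = P - 4, i.e. P* = 25 and Q* = 21.
Because the floor (31) lies above the market-clearing price, it is binding.
At P = 31: Qd = 71 - 2·31 = 9 and Qs = 31 - 4 = 27.
Surplus = Qs - Qd = 27 - 9 = 18.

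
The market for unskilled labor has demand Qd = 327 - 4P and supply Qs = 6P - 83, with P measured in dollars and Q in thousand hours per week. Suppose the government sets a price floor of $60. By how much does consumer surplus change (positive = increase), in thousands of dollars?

-2375

Equilibrium: 327 - 4P = 6P - 83, so 410 = 10P and P* = 41, Q* = 163.
Since 60 > 41, the floor is binding.
At P = 60: Qd = 327 - 4·60 = 87 and Qs = 6·60 - 83 = 277.
Consumer surplus without the control is ½ · (81.75 - 41) · 163 = 3321.125.
With the floor, consumers buy 87 units at 60, so CS = ½ · (81.75 - 60) · 87 = 946.125.
Change in consumer surplus = 946.125 - 3321.125 = -2375.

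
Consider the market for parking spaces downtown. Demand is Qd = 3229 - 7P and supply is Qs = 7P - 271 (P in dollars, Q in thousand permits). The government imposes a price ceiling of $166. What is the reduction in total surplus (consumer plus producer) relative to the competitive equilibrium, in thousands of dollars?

49392

In a free market, 3229 - 7P = 7P - 271 gives the equilibrium P* = 250, Q* = 1479.
The ceiling of 166 is below the equilibrium price 250, so it binds.
At P = 166: Qd = 3229 - 7·166 = 2067 and Qs = 7·166 - 271 = 891.
Quantity traded falls to 891. At Q = 891 the demand price is (3229 - 891)/7 = 334 and the supply price is (271 + 891)/7 = 166.
Deadweight loss = ½ · (334 - 166) · (1479 - 891) = ½ · 168 · 588 = 49392.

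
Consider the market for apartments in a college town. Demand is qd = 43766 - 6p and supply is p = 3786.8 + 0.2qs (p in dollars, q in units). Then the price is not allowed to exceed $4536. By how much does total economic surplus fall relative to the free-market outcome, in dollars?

6209940

Rearranging supply gives qs = 5p - 18934. In a free market, 43766 - 6p = 5p - 18934 gives the equilibrium p* = 5700, q* = 9566.
Since 4536 < 5700, the ceiling is binding.
At p = 4536: qd = 43766 - 6·4536 = 16550 and qs = 5·4536 - 18934 = 3746.
Quantity traded falls to 3746. At q = 3746 the demand price is (43766 - 3746)/6 = 6670 and the supply price is (18934 + 3746)/5 = 4536.
Deadweight loss = ½ · (6670 - 4536) · (9566 - 3746) = ½ · 2134 · 5820 = 6209940.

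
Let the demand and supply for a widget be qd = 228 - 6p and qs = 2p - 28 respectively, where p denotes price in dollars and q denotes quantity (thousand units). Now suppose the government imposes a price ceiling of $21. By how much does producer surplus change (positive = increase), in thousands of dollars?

-275

Equilibrium: 228 - 6p = 2p - 28, so 256 = 8p and p* = 32, q* = 36.
Since 21 < 32, the ceiling is binding.
At p = 21: qd = 228 - 6·21 = 102 and qs = 2·21 - 28 = 14.
Producer surplus without the control is ½ · (32 - 14) · 36 = 324.
With the ceiling, producers sell 14 units at 21, so PS = ½ · (21 - 14) · 14 = 49.
Change in producer surplus = 49 - 324 = -275.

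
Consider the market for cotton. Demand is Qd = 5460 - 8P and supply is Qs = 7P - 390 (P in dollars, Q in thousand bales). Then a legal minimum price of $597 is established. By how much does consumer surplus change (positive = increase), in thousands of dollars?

-312984

Without the control the market clears where 5460 - 8P = 7P - 390, i.e. P* = 390 and Q* = 2340.
The floor of 597 is above the equilibrium price 390, so it binds.
At P = 597: Qd = 5460 - 8·597 = 684 and Qs = 7·597 - 390 = 3789.
Consumer surplus without the control is ½ · (682.5 - 390) · 2340 = 342225.
With the floor, consumers buy 684 units at 597, so CS = ½ · (682.5 - 597) · 684 = 29241.
Change in consumer surplus = 29241 - 342225 = -312984.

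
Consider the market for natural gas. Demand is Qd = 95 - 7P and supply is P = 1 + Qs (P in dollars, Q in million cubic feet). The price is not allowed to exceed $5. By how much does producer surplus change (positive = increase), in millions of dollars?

Rearranging supply gives Qs = P - 1. In a free market, 95 - 7P = P - 1 gives the equilibrium P* = 12, Q* = 11.
The ceiling of 5 is below the equilibrium price 12, so it binds.
At P = 5: Qd = 95 - 7·5 = 60 and Qs = 5 - 1 = 4.
Producer surplus without the control is ½ · (12 - 1) · 11 = 60.5.
With the ceiling, producers sell 4 units at 5, so PS = ½ · (5 - 1) · 4 = 8.
Change in producer surplus = 8 - 60.5 = -52.5.

-52.5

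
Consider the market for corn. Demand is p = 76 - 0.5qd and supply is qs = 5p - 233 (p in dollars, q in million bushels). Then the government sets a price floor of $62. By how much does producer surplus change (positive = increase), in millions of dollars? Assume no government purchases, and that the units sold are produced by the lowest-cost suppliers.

Rearranging demand gives qd = 152 - 2p. Equilibrium: 152 - 2p = 5p - 233, so 385 = 7p and p* = 55, q* = 42.
Since 62 > 55, the floor is binding.
At p = 62: qd = 152 - 2·62 = 28 and qs = 5·62 - 233 = 77.
Producer surplus without the control is ½ · (55 - 46.6) · 42 = 176.4.
With the floor, 28 units are sold at 62. The supply price at q = 28 is 52.2, so PS = ½ · [(62 - 46.6) + (62 - 52.2)] · 28 = 352.8.
Change in producer surplus = 352.8 - 176.4 = 176.4.

176.4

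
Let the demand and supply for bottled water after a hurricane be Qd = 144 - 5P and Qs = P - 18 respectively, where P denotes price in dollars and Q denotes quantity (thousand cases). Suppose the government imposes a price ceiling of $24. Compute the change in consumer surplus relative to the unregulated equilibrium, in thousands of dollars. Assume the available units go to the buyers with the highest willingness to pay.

Setting quantity demanded equal to quantity supplied, 144 - 5P = P - 18, gives P* = 27 and Q* = 9.
The ceiling of 24 is below the equilibrium price 27, so it binds.
At P = 24: Qd = 144 - 5·24 = 24 and Qs = 24 - 18 = 6.
Consumer surplus without the control is ½ · (28.8 - 27) · 9 = 8.1.
With the ceiling, 6 units are sold at 24 (assume they go to the highest-value buyers). The demand price at Q = 6 is 27.6, so CS = ½ · [(28.8 - 24) + (27.6 - 24)] · 6 = 25.2.
Change in consumer surplus = 25.2 - 8.1 = 17.1.

17.1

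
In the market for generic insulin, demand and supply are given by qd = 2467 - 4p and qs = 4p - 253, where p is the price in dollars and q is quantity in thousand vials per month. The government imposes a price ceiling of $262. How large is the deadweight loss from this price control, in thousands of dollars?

Without the control the market clears where 2467 - 4p = 4p - 253, i.e. p* = 340 and q* = 1107.
Since 262 < 340, the ceiling is binding.
At p = 262: qd = 2467 - 4·262 = 1419 and qs = 4·262 - 253 = 795.
Quantity traded falls to 795. At q = 795 the demand price is (2467 - 795)/4 = 418 and the supply price is (253 + 795)/4 = 262.
Deadweight loss = ½ · (418 - 262) · (1107 - 795) = ½ · 156 · 312 = 24336.

24336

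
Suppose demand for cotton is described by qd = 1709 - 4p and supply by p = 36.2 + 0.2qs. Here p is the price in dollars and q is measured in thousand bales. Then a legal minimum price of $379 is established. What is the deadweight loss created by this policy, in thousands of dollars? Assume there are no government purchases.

102819.6

Rearranging supply gives qs = 5p - 181. Without the control the market clears where 1709 - 4p = 5p - 181, i.e. p* = 210 and q* = 869.
Since 379 > 210, the floor is binding.
At p = 379: qd = 1709 - 4·379 = 193 and qs = 5·379 - 181 = 1714.
Quantity traded falls to 193. At q = 193 the demand price is (1709 - 193)/4 = 379 and the supply price is (181 + 193)/5 = 74.8.
Deadweight loss = ½ · (379 - 74.8) · (869 - 193) = ½ · 304.2 · 676 = 102819.6.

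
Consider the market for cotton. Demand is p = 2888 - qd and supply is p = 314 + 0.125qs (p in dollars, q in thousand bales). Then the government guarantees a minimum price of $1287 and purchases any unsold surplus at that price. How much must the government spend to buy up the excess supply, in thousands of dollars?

Rearranging demand gives qd = 2888 - p; rearranging supply gives qs = 8p - 2512. Without the control the market clears where 2888 - p = 8p - 2512, i.e. p* = 600 and q* = 2288.
Since 1287 > 600, the floor is binding.
At p = 1287: qd = 2888 - 1287 = 1601 and qs = 8·1287 - 2512 = 7784.
Surplus = qs - qd = 6183.
Government expenditure = surplus × support price = 6183 × 1287 = 7957521.

7957521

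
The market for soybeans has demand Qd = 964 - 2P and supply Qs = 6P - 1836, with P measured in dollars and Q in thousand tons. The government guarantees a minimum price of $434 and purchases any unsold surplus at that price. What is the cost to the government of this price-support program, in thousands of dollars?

291648

In a free market, 964 - 2P = 6P - 1836 gives the equilibrium P* = 350, Q* = 264.
Because the floor (434) lies above the market-clearing price, it is binding.
At P = 434: Qd = 964 - 2·434 = 96 and Qs = 6·434 - 1836 = 768.
Surplus = Qs - Qd = 672.
Government expenditure = surplus × support price = 672 × 434 = 291648.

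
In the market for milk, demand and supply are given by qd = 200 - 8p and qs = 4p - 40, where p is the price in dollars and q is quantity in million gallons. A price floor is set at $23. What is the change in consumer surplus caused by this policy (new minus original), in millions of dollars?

Setting quantity demanded equal to quantity supplied, 200 - 8p = 4p - 40, gives p* = 20 and q* = 40.
The floor of 23 is above the equilibrium price 20, so it binds.
At p = 23: qd = 200 - 8·23 = 16 and qs = 4·23 - 40 = 52.
Consumer surplus without the control is ½ · (25 - 20) · 40 = 100.
With the floor, consumers buy 16 units at 23, so CS = ½ · (25 - 23) · 16 = 16.
Change in consumer surplus = 16 - 100 = -84.

-84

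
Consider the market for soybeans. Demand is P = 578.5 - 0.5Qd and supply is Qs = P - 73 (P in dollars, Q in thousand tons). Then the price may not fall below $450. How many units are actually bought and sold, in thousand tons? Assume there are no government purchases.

Rearranging demand gives Qd = 1157 - 2P. In a free market, 1157 - 2P = P - 73 gives the equilibrium P* = 410, Q* = 337.
The floor of 450 is above the equilibrium price 410, so it binds.
At P = 450: Qd = 1157 - 2·450 = 257 and Qs = 450 - 73 = 377.
The quantity actually transacted is the short side, demand: 257.

257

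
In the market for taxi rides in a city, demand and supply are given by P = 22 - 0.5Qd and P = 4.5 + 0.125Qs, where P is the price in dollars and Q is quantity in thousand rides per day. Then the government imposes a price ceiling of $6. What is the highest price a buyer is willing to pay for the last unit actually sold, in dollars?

Rearranging demand gives Qd = 44 - 2P; rearranging supply gives Qs = 8P - 36. Setting quantity demanded equal to quantity supplied, 44 - 2P = 8P - 36, gives P* = 8 and Q* = 28.
Since 6 < 8, the ceiling is binding.
At P = 6: Qd = 44 - 2·6 = 32 and Qs = 8·6 - 36 = 12.
Only 12 units reach the market. On the demand curve, the marginal buyer's willingness to pay at Q = 12 is (44 - 12)/2 = 16.

16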